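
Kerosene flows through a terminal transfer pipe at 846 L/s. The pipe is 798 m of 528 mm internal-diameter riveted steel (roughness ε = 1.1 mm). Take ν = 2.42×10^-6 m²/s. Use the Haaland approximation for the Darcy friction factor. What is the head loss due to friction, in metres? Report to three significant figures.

h_f ≈ 27.5 m

V = 4Q/(πD²) = 4·0.846/(π·0.528²) = 3.864 m/s
Re = VD/ν = 3.864·0.528/2.42×10^-6 = 8.43×10^5 → turbulent
ε/D = 1.1/528 = 0.00208
Haaland: f = 0.02391
h_f = f(L/D)V²/(2g) = 0.02391·(798/0.528)·3.864²/(2·9.81) = 27.50 m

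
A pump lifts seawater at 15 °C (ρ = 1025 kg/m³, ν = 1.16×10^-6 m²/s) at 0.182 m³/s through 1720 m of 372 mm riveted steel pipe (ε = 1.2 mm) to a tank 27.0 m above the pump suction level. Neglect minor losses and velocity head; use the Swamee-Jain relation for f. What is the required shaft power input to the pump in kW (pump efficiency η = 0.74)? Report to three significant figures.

P_shaft ≈ 111 kW

V = 4Q/(πD²) = 1.675 m/s; Re = 5.37×10^5; ε/D = 0.00323; f = 0.02705
h_f = f(L/D)V²/2g = 17.87 m
Total head H = z + h_f = 27.0 + 17.87 = 44.87 m
P_hyd = ρgQH = 1025·9.81·0.182·44.87 = 82.12 kW
P_shaft = P_hyd/η = 82.12/0.74 = 111.0 kW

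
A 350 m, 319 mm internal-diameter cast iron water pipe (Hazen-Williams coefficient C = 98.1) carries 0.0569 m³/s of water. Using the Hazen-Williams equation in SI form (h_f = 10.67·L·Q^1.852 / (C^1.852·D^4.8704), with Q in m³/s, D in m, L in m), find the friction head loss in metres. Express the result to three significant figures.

h_f ≈ 0.988 m

h_f = 10.67·350·0.0569^1.852 / (98.1^1.852·0.319^4.8704) = 0.9883 m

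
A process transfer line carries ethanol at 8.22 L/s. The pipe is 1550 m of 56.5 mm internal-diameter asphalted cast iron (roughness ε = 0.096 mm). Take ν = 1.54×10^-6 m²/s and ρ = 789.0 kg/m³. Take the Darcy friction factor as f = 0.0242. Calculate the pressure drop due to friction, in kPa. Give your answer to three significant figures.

Δp ≈ 2820 kPa

V = 4Q/(πD²) = 4·0.00822/(π·0.0565²) = 3.279 m/s
h_f = f(L/D)V²/(2g) = 0.02420·(1550/0.0565)·3.279²/(2·9.81) = 363.7 m
Δp = ρg·h_f = 789.0·9.81·363.7 = 2815 kPa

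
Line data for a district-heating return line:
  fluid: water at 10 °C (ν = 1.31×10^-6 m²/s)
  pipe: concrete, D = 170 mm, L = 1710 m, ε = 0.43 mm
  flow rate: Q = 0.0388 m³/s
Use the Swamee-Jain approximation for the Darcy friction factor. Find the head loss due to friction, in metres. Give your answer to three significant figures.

V = 4Q/(πD²) = 4·0.0388/(π·0.170²) = 1.709 m/s
Re = VD/ν = 1.709·0.170/1.31×10^-6 = 2.22×10^5 → turbulent
ε/D = 0.43/170 = 0.00253
Swamee-Jain: f = 0.02581
h_f = f(L/D)V²/(2g) = 0.02581·(1710/0.170)·1.709²/(2·9.81) = 38.67 m

h_f ≈ 38.7 m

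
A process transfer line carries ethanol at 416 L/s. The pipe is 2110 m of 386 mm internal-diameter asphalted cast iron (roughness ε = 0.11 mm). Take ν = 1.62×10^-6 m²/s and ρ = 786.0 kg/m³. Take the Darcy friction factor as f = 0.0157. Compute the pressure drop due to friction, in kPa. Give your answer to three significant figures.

Δp ≈ 426 kPa

V = 4Q/(πD²) = 4·0.416/(π·0.386²) = 3.555 m/s
h_f = f(L/D)V²/(2g) = 0.01570·(2110/0.386)·3.555²/(2·9.81) = 55.28 m
Δp = ρg·h_f = 786.0·9.81·55.28 = 426.2 kPa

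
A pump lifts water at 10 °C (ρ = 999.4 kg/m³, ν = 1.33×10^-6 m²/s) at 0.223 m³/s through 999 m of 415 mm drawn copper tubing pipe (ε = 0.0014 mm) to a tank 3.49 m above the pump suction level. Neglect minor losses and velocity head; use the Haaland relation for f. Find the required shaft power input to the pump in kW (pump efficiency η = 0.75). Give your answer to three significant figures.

P_shaft ≈ 22.8 kW

V = 4Q/(πD²) = 1.649 m/s; Re = 5.14×10^5; ε/D = 3.37×10^-6; f = 0.01303
h_f = f(L/D)V²/2g = 4.347 m
Total head H = z + h_f = 3.49 + 4.347 = 7.837 m
P_hyd = ρgQH = 999.4·9.81·0.223·7.837 = 17.13 kW
P_shaft = P_hyd/η = 17.13/0.75 = 22.84 kW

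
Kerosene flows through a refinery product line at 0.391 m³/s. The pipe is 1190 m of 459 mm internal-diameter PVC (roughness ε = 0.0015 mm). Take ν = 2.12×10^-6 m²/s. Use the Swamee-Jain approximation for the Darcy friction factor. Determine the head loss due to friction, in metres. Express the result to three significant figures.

h_f ≈ 9.66 m

V = 4Q/(πD²) = 4·0.391/(π·0.459²) = 2.363 m/s
Re = VD/ν = 2.363·0.459/2.12×10^-6 = 5.12×10^5 → turbulent
ε/D = 0.0015/459 = 3.27×10^-6
Swamee-Jain: f = 0.01309
h_f = f(L/D)V²/(2g) = 0.01309·(1190/0.459)·2.363²/(2·9.81) = 9.659 m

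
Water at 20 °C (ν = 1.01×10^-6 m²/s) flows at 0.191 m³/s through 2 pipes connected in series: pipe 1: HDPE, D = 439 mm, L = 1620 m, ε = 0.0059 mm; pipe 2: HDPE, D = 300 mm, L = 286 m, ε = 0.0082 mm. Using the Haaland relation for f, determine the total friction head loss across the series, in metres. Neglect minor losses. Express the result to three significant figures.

H ≈ 8.32 m

Pipe 1: V = 1.262 m/s, Re = 5.48×10^5, ε/D = 1.34×10^-5, f = 0.01301, h_1 = f(L/D)V²/2g = 3.898 m
Pipe 2: V = 2.702 m/s, Re = 8.03×10^5, ε/D = 2.73×10^-5, f = 0.01247, h_2 = f(L/D)V²/2g = 4.425 m
Series → Q common, losses add: H = Σh = 8.323 m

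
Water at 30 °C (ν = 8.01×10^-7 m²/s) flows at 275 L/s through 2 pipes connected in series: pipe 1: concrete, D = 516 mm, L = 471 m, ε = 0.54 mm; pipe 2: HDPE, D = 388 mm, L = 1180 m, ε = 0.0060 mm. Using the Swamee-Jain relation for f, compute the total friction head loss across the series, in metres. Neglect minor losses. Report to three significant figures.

H ≈ 11.5 m

Pipe 1: V = 1.315 m/s, Re = 8.47×10^5, ε/D = 0.00105, f = 0.02030, h_1 = f(L/D)V²/2g = 1.633 m
Pipe 2: V = 2.326 m/s, Re = 1.13×10^6, ε/D = 1.55×10^-5, f = 0.01178, h_2 = f(L/D)V²/2g = 9.876 m
Series → Q common, losses add: H = Σh = 11.51 m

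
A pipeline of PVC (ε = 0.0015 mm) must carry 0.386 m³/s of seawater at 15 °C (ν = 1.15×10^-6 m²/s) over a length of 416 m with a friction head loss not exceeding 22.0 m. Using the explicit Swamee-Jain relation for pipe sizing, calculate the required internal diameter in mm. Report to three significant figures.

Swamee-Jain (Type III): D = 0.66·[ε^1.25·(LQ²/(gh_f))^4.75 + ν·Q^9.4·(L/(gh_f))^5.2]^0.04
LQ²/(gh_f) = 0.2872; L/(gh_f) = 1.928
Term 1 = ε^1.25·(…)^4.75 = 1.40×10^-10; Term 2 = ν·Q^9.4·(…)^5.2 = 4.54×10^-9
D = 0.66·(1.40×10^-10 + 4.54×10^-9)^0.04 = 0.3064 m = 306 mm
Check: V = 5.23 m/s, Re = 1.39×10^6, f = 0.01113, h_f = 21.1 m ≈ 22.0 m ✓

D ≈ 306 mm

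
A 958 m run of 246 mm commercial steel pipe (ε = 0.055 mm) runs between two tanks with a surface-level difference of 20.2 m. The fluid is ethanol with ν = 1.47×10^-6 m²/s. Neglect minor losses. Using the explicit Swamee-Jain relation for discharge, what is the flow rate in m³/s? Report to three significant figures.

Swamee-Jain (Type II): Q = -0.965·√(gD⁵h_f/L)·ln[ε/(3.7D) + √(3.17ν²L/(gD³h_f))]
√(gD⁵h_f/L) = √(9.81·0.246⁵·20.2/958) = 0.01365
ε/(3.7D) = 6.04×10^-5; √(3.17ν²L/(gD³h_f)) = 4.72×10^-5
Q = -0.965·0.01365·ln(1.076×10^-4) = 0.1204 m³/s
Check: V = 2.53 m/s, Re = 4.24×10^5, f = 0.01595, h_f = 20.3 m ≈ 20.2 m ✓

Q ≈ 0.120 m³/s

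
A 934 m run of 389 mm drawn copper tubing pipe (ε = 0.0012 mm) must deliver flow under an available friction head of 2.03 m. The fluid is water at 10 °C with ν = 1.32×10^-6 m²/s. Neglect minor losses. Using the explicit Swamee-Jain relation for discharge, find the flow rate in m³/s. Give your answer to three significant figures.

Q ≈ 0.128 m³/s

Swamee-Jain (Type II): Q = -0.965·√(gD⁵h_f/L)·ln[ε/(3.7D) + √(3.17ν²L/(gD³h_f))]
√(gD⁵h_f/L) = √(9.81·0.389⁵·2.03/934) = 0.01378
ε/(3.7D) = 8.34×10^-7; √(3.17ν²L/(gD³h_f)) = 6.63×10^-5
Q = -0.965·0.01378·ln(6.717×10^-5) = 0.1278 m³/s
Check: V = 1.08 m/s, Re = 3.17×10^5, f = 0.01427, h_f = 2.02 m ≈ 2.03 m ✓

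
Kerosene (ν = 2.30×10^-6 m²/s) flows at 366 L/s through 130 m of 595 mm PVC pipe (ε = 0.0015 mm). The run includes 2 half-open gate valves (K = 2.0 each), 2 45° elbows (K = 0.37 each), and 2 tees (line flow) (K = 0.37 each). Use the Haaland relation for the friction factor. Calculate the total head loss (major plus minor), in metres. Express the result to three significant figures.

V = 4Q/(πD²) = 1.316 m/s; V²/2g = 0.08831 m
Re = 3.41×10^5, ε/D = 2.52×10^-6 → f = 0.01403 (Haaland)
Major: h_f = f(L/D)·V²/2g = 0.01403·218.5·0.08831 = 0.2707 m
Minor: ΣK = 5.48; h_m = ΣK·V²/2g = 0.4839 m
Total H_L = 0.2707 + 0.4839 = 0.7547 m

H_L ≈ 0.755 m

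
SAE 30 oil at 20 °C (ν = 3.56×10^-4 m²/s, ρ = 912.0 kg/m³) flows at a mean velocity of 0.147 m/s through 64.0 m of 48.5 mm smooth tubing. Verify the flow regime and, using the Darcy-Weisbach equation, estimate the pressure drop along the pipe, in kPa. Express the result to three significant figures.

Δp ≈ 41.6 kPa

Re = VD/ν = 0.147·0.04850/3.56×10^-4 = 20.0 → laminar (Re < 2300)
f = 64/Re = 3.196
h_f = f(L/D)V²/(2g) = 3.196·(64.0/0.04850)·0.147²/(2·9.81) = 4.645 m
Δp = ρg·h_f = 912.0·9.81·4.645 = 41.55 kPa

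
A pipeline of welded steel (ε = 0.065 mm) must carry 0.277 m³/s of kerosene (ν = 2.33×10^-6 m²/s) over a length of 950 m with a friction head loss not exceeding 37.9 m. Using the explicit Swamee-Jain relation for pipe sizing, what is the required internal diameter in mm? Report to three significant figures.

D ≈ 305 mm

Swamee-Jain (Type III): D = 0.66·[ε^1.25·(LQ²/(gh_f))^4.75 + ν·Q^9.4·(L/(gh_f))^5.2]^0.04
LQ²/(gh_f) = 0.1961; L/(gh_f) = 2.555
Term 1 = ε^1.25·(…)^4.75 = 2.54×10^-9; Term 2 = ν·Q^9.4·(…)^5.2 = 1.76×10^-9
D = 0.66·(2.54×10^-9 + 1.76×10^-9)^0.04 = 0.3054 m = 305 mm
Check: V = 3.78 m/s, Re = 4.96×10^5, f = 0.01564, h_f = 35.5 m ≈ 37.9 m ✓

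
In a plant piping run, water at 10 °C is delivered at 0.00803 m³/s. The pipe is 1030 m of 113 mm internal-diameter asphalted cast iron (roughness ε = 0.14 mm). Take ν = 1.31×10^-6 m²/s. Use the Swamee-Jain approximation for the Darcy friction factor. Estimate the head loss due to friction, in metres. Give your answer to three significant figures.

h_f ≈ 7.13 m

V = 4Q/(πD²) = 4·0.00803/(π·0.113²) = 0.8007 m/s
Re = VD/ν = 0.8007·0.113/1.31×10^-6 = 6.91×10^4 → turbulent
ε/D = 0.14/113 = 0.00124
Swamee-Jain: f = 0.02395
h_f = f(L/D)V²/(2g) = 0.02395·(1030/0.113)·0.8007²/(2·9.81) = 7.135 m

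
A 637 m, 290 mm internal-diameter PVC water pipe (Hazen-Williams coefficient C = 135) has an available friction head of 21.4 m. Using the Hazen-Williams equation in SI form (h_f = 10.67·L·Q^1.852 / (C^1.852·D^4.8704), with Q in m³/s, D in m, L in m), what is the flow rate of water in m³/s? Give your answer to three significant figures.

Rearranging: Q = [h_f·C^1.852·D^4.8704 / (10.67·L)]^(1/1.852)
Q = [21.4·135^1.852·0.290^4.8704 / (10.67·637)]^0.540 = 0.2321 m³/s

Q ≈ 0.232 m³/s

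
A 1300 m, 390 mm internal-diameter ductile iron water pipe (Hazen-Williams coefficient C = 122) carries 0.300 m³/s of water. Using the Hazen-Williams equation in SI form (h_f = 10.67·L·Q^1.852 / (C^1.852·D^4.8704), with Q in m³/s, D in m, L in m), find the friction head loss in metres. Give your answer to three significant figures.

h_f = 10.67·1300·0.300^1.852 / (122^1.852·0.390^4.8704) = 20.02 m

h_f ≈ 20.0 m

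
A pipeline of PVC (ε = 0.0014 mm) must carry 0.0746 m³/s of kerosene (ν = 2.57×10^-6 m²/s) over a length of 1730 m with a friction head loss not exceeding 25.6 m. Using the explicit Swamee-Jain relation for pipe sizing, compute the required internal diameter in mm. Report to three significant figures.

D ≈ 222 mm

Swamee-Jain (Type III): D = 0.66·[ε^1.25·(LQ²/(gh_f))^4.75 + ν·Q^9.4·(L/(gh_f))^5.2]^0.04
LQ²/(gh_f) = 0.03834; L/(gh_f) = 6.889
Term 1 = ε^1.25·(…)^4.75 = 9.01×10^-15; Term 2 = ν·Q^9.4·(…)^5.2 = 1.49×10^-12
D = 0.66·(9.01×10^-15 + 1.49×10^-12)^0.04 = 0.2221 m = 222 mm
Check: V = 1.93 m/s, Re = 1.66×10^5, f = 0.01616, h_f = 23.8 m ≈ 25.6 m ✓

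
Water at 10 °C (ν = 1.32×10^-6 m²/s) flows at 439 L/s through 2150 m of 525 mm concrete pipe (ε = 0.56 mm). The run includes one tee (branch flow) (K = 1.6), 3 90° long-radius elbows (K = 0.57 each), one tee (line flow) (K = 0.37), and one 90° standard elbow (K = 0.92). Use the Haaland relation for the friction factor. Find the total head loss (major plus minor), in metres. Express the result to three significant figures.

V = 4Q/(πD²) = 2.028 m/s; V²/2g = 0.2096 m
Re = 8.07×10^5, ε/D = 0.00107 → f = 0.02030 (Haaland)
Major: h_f = f(L/D)·V²/2g = 0.02030·4095·0.2096 = 17.43 m
Minor: ΣK = 4.60; h_m = ΣK·V²/2g = 0.9642 m
Total H_L = 17.43 + 0.9642 = 18.39 m

H_L ≈ 18.4 m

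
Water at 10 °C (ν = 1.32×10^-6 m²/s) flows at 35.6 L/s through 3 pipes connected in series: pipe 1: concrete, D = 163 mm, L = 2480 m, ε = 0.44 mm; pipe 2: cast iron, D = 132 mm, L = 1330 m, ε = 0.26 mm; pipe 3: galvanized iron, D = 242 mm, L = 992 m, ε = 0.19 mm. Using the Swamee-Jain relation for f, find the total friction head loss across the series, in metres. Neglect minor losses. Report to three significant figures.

Pipe 1: V = 1.706 m/s, Re = 2.11×10^5, ε/D = 0.00270, f = 0.02627, h_1 = f(L/D)V²/2g = 59.29 m
Pipe 2: V = 2.601 m/s, Re = 2.60×10^5, ε/D = 0.00197, f = 0.02418, h_2 = f(L/D)V²/2g = 84.04 m
Pipe 3: V = 0.7740 m/s, Re = 1.42×10^5, ε/D = 7.85×10^-4, f = 0.02085, h_3 = f(L/D)V²/2g = 2.610 m
Series → Q common, losses add: H = Σh = 145.9 m

H ≈ 146 m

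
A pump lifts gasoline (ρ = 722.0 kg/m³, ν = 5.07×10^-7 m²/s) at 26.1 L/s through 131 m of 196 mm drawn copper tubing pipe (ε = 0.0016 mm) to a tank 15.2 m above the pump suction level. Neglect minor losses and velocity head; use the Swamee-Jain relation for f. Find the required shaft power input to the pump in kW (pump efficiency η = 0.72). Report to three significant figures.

V = 4Q/(πD²) = 0.8650 m/s; Re = 3.34×10^5; ε/D = 8.16×10^-6; f = 0.01419
h_f = f(L/D)V²/2g = 0.3617 m
Total head H = z + h_f = 15.2 + 0.3617 = 15.56 m
P_hyd = ρgQH = 722.0·9.81·0.0261·15.56 = 2.877 kW
P_shaft = P_hyd/η = 2.877/0.72 = 3.995 kW

P_shaft ≈ 4.00 kW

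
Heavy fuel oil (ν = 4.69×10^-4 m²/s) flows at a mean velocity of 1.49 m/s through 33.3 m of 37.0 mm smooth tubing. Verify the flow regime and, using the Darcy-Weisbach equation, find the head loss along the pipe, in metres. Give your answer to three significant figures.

Re = VD/ν = 1.49·0.03700/4.69×10^-4 = 118 → laminar (Re < 2300)
f = 64/Re = 0.5445
h_f = f(L/D)V²/(2g) = 0.5445·(33.3/0.03700)·1.49²/(2·9.81) = 55.45 m

h_f ≈ 55.4 m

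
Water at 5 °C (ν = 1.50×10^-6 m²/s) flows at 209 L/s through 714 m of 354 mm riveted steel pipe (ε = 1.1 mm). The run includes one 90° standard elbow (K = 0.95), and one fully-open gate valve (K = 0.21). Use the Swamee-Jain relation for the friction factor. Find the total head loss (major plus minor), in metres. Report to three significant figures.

V = 4Q/(πD²) = 2.123 m/s; V²/2g = 0.2298 m
Re = 5.01×10^5, ε/D = 0.00311 → f = 0.02680 (Swamee-Jain)
Major: h_f = f(L/D)·V²/2g = 0.02680·2017·0.2298 = 12.42 m
Minor: ΣK = 1.16; h_m = ΣK·V²/2g = 0.2666 m
Total H_L = 12.42 + 0.2666 = 12.69 m

H_L ≈ 12.7 m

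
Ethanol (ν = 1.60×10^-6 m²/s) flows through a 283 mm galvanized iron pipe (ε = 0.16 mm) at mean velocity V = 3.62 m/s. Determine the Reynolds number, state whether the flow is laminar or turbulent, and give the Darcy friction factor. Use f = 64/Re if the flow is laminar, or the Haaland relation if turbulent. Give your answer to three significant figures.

Re ≈ 6.40×10^5; turbulent; f ≈ 0.0178

Re = VD/ν = 3.620·0.283/1.60×10^-6 = 6.40×10^5
Re > 4000 → turbulent; ε/D = 5.65×10^-4
Haaland: f = 0.01782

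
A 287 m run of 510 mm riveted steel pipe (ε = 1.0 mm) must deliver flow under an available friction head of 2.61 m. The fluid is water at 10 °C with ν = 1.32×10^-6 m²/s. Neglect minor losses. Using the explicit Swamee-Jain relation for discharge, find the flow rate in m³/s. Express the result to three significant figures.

Swamee-Jain (Type II): Q = -0.965·√(gD⁵h_f/L)·ln[ε/(3.7D) + √(3.17ν²L/(gD³h_f))]
√(gD⁵h_f/L) = √(9.81·0.510⁵·2.61/287) = 0.05548
ε/(3.7D) = 5.30×10^-4; √(3.17ν²L/(gD³h_f)) = 2.16×10^-5
Q = -0.965·0.05548·ln(5.515×10^-4) = 0.4017 m³/s
Check: V = 1.97 m/s, Re = 7.60×10^5, f = 0.02363, h_f = 2.62 m ≈ 2.61 m ✓

Q ≈ 0.402 m³/s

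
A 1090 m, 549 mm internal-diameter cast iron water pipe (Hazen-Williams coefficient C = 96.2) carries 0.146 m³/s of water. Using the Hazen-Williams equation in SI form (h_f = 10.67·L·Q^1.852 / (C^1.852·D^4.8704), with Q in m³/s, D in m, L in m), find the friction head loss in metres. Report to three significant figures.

h_f = 10.67·1090·0.146^1.852 / (96.2^1.852·0.549^4.8704) = 1.299 m

h_f ≈ 1.30 m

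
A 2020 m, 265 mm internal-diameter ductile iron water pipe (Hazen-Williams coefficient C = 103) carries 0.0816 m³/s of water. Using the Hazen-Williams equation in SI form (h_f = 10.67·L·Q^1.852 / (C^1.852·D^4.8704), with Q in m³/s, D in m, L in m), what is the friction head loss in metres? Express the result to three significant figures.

h_f ≈ 25.1 m

h_f = 10.67·2020·0.0816^1.852 / (103^1.852·0.265^4.8704) = 25.07 m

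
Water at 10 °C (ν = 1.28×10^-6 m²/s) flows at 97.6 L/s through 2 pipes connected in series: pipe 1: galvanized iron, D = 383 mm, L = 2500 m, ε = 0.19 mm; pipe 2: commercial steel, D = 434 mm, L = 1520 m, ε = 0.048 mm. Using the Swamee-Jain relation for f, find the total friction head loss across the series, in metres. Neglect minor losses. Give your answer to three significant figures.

H ≈ 5.68 m

Pipe 1: V = 0.8472 m/s, Re = 2.53×10^5, ε/D = 4.96×10^-4, f = 0.01854, h_1 = f(L/D)V²/2g = 4.426 m
Pipe 2: V = 0.6598 m/s, Re = 2.24×10^5, ε/D = 1.11×10^-4, f = 0.01620, h_2 = f(L/D)V²/2g = 1.259 m
Series → Q common, losses add: H = Σh = 5.685 m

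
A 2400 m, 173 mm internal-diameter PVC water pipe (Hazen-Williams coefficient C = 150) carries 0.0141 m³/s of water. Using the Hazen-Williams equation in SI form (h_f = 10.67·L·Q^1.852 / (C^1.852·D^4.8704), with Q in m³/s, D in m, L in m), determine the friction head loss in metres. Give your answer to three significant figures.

h_f = 10.67·2400·0.0141^1.852 / (150^1.852·0.173^4.8704) = 4.588 m

h_f ≈ 4.59 m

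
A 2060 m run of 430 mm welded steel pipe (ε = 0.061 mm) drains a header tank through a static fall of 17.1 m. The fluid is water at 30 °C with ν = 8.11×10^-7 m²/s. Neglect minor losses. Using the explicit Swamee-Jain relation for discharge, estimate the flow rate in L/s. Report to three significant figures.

Q ≈ 327 L/s

Swamee-Jain (Type II): Q = -0.965·√(gD⁵h_f/L)·ln[ε/(3.7D) + √(3.17ν²L/(gD³h_f))]
√(gD⁵h_f/L) = √(9.81·0.430⁵·17.1/2060) = 0.03460
ε/(3.7D) = 3.83×10^-5; √(3.17ν²L/(gD³h_f)) = 1.79×10^-5
Q = -0.965·0.03460·ln(5.629×10^-5) = 0.3267 m³/s
Check: V = 2.25 m/s, Re = 1.19×10^6, f = 0.01392, h_f = 17.2 m ≈ 17.1 m ✓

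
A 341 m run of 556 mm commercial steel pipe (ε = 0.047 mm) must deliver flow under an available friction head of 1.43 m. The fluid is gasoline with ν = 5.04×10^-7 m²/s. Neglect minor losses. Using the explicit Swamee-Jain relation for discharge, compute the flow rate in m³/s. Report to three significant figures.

Q ≈ 0.465 m³/s

Swamee-Jain (Type II): Q = -0.965·√(gD⁵h_f/L)·ln[ε/(3.7D) + √(3.17ν²L/(gD³h_f))]
√(gD⁵h_f/L) = √(9.81·0.556⁵·1.43/341) = 0.04675
ε/(3.7D) = 2.28×10^-5; √(3.17ν²L/(gD³h_f)) = 1.07×10^-5
Q = -0.965·0.04675·ln(3.352×10^-5) = 0.4649 m³/s
Check: V = 1.91 m/s, Re = 2.11×10^6, f = 0.01256, h_f = 1.44 m ≈ 1.43 m ✓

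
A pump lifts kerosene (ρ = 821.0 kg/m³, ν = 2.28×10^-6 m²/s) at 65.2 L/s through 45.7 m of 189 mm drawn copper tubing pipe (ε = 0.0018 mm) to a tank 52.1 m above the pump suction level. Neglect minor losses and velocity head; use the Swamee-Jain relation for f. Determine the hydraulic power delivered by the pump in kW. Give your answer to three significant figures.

P_hyd ≈ 27.9 kW

V = 4Q/(πD²) = 2.324 m/s; Re = 1.93×10^5; ε/D = 9.52×10^-6; f = 0.01573
h_f = f(L/D)V²/2g = 1.047 m
Total head H = z + h_f = 52.1 + 1.047 = 53.15 m
P_hyd = ρgQH = 821.0·9.81·0.0652·53.15 = 27.91 kW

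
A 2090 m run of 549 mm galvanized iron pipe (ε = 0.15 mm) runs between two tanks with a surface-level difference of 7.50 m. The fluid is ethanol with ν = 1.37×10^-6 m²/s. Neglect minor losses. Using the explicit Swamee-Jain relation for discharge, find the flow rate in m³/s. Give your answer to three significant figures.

Swamee-Jain (Type II): Q = -0.965·√(gD⁵h_f/L)·ln[ε/(3.7D) + √(3.17ν²L/(gD³h_f))]
√(gD⁵h_f/L) = √(9.81·0.549⁵·7.50/2090) = 0.04190
ε/(3.7D) = 7.38×10^-5; √(3.17ν²L/(gD³h_f)) = 3.20×10^-5
Q = -0.965·0.04190·ln(1.058×10^-4) = 0.3701 m³/s
Check: V = 1.56 m/s, Re = 6.27×10^5, f = 0.01591, h_f = 7.55 m ≈ 7.50 m ✓

Q ≈ 0.370 m³/s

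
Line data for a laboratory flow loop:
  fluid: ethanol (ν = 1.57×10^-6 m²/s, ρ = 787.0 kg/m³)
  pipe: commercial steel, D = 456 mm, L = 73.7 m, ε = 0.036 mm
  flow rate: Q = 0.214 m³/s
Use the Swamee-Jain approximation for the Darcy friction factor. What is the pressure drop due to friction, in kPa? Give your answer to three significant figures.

V = 4Q/(πD²) = 4·0.214/(π·0.456²) = 1.310 m/s
Re = VD/ν = 1.310·0.456/1.57×10^-6 = 3.81×10^5 → turbulent
ε/D = 0.036/456 = 7.89×10^-5
Swamee-Jain: f = 0.01473
h_f = f(L/D)V²/(2g) = 0.01473·(73.7/0.456)·1.310²/(2·9.81) = 0.2083 m
Δp = ρg·h_f = 787.0·9.81·0.2083 = 1.608 kPa

Δp ≈ 1.61 kPa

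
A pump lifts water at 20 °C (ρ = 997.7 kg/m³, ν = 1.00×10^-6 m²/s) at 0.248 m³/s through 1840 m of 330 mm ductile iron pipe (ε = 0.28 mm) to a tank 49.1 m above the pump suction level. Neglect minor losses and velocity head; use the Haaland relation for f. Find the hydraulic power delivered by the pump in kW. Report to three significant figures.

V = 4Q/(πD²) = 2.900 m/s; Re = 9.57×10^5; ε/D = 8.48×10^-4; f = 0.01922
h_f = f(L/D)V²/2g = 45.93 m
Total head H = z + h_f = 49.1 + 45.93 = 95.03 m
P_hyd = ρgQH = 997.7·9.81·0.248·95.03 = 230.7 kW

P_hyd ≈ 231 kW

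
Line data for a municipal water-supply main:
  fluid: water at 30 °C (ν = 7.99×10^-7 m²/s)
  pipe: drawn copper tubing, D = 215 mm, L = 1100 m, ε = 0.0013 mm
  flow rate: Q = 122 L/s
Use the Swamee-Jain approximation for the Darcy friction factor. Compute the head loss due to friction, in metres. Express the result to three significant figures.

h_f ≈ 35.2 m

V = 4Q/(πD²) = 4·0.122/(π·0.215²) = 3.360 m/s
Re = VD/ν = 3.360·0.215/7.99×10^-7 = 9.04×10^5 → turbulent
ε/D = 0.0013/215 = 6.05×10^-6
Swamee-Jain: f = 0.01195
h_f = f(L/D)V²/(2g) = 0.01195·(1100/0.215)·3.360²/(2·9.81) = 35.18 m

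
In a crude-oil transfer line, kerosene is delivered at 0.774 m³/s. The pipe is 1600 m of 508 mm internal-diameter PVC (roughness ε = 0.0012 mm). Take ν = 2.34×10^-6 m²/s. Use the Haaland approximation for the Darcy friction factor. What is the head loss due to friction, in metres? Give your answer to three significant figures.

h_f ≈ 28.1 m

V = 4Q/(πD²) = 4·0.774/(π·0.508²) = 3.819 m/s
Re = VD/ν = 3.819·0.508/2.34×10^-6 = 8.29×10^5 → turbulent
ε/D = 0.0012/508 = 2.36×10^-6
Haaland: f = 0.01199
h_f = f(L/D)V²/(2g) = 0.01199·(1600/0.508)·3.819²/(2·9.81) = 28.08 m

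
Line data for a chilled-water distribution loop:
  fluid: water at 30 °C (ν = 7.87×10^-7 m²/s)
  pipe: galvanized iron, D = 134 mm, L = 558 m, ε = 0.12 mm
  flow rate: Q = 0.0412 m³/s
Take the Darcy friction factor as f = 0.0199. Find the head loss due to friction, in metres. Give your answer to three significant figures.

V = 4Q/(πD²) = 4·0.0412/(π·0.134²) = 2.921 m/s
h_f = f(L/D)V²/(2g) = 0.01990·(558/0.134)·2.921²/(2·9.81) = 36.05 m

h_f ≈ 36.0 m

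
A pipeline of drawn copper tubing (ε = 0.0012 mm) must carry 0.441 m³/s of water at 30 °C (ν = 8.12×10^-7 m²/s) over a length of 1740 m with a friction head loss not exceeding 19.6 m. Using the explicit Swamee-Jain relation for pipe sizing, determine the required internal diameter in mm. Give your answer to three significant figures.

Swamee-Jain (Type III): D = 0.66·[ε^1.25·(LQ²/(gh_f))^4.75 + ν·Q^9.4·(L/(gh_f))^5.2]^0.04
LQ²/(gh_f) = 1.760; L/(gh_f) = 9.049
Term 1 = ε^1.25·(…)^4.75 = 5.82×10^-7; Term 2 = ν·Q^9.4·(…)^5.2 = 3.48×10^-5
D = 0.66·(5.82×10^-7 + 3.48×10^-5)^0.04 = 0.4380 m = 438 mm
Check: V = 2.93 m/s, Re = 1.58×10^6, f = 0.01086, h_f = 18.8 m ≈ 19.6 m ✓

D ≈ 438 mm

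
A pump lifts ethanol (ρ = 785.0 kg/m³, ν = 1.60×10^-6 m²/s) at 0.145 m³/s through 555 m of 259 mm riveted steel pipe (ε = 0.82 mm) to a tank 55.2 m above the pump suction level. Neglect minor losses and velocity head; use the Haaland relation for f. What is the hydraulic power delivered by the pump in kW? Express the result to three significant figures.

P_hyd ≈ 86.5 kW

V = 4Q/(πD²) = 2.752 m/s; Re = 4.46×10^5; ε/D = 0.00317; f = 0.02688
h_f = f(L/D)V²/2g = 22.24 m
Total head H = z + h_f = 55.2 + 22.24 = 77.44 m
P_hyd = ρgQH = 785.0·9.81·0.145·77.44 = 86.47 kW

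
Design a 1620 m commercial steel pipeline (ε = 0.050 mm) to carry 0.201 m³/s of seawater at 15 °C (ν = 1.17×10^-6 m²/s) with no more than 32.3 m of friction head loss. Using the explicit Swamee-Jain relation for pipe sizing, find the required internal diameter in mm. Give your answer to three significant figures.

D ≈ 304 mm

Swamee-Jain (Type III): D = 0.66·[ε^1.25·(LQ²/(gh_f))^4.75 + ν·Q^9.4·(L/(gh_f))^5.2]^0.04
LQ²/(gh_f) = 0.2066; L/(gh_f) = 5.113
Term 1 = ε^1.25·(…)^4.75 = 2.34×10^-9; Term 2 = ν·Q^9.4·(…)^5.2 = 1.60×10^-9
D = 0.66·(2.34×10^-9 + 1.60×10^-9)^0.04 = 0.3043 m = 304 mm
Check: V = 2.76 m/s, Re = 7.19×10^5, f = 0.01470, h_f = 30.4 m ≈ 32.3 m ✓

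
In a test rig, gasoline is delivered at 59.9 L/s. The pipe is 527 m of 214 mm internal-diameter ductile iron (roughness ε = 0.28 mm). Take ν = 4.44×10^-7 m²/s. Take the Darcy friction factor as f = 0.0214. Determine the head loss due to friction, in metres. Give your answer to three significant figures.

V = 4Q/(πD²) = 4·0.0599/(π·0.214²) = 1.665 m/s
h_f = f(L/D)V²/(2g) = 0.02140·(527/0.214)·1.665²/(2·9.81) = 7.450 m

h_f ≈ 7.45 m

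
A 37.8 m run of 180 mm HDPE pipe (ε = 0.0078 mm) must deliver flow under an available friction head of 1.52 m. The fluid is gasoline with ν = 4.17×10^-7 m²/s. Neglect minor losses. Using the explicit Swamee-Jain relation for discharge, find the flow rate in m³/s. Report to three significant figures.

Q ≈ 0.0876 m³/s

Swamee-Jain (Type II): Q = -0.965·√(gD⁵h_f/L)·ln[ε/(3.7D) + √(3.17ν²L/(gD³h_f))]
√(gD⁵h_f/L) = √(9.81·0.180⁵·1.52/37.8) = 0.008634
ε/(3.7D) = 1.17×10^-5; √(3.17ν²L/(gD³h_f)) = 1.55×10^-5
Q = -0.965·0.008634·ln(2.719×10^-5) = 0.08759 m³/s
Check: V = 3.44 m/s, Re = 1.49×10^6, f = 0.01204, h_f = 1.53 m ≈ 1.52 m ✓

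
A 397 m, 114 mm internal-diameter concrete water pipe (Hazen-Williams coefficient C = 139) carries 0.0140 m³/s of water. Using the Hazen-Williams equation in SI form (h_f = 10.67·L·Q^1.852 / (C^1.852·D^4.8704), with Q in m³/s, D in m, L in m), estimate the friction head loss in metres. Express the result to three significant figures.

h_f ≈ 6.58 m

h_f = 10.67·397·0.0140^1.852 / (139^1.852·0.114^4.8704) = 6.576 m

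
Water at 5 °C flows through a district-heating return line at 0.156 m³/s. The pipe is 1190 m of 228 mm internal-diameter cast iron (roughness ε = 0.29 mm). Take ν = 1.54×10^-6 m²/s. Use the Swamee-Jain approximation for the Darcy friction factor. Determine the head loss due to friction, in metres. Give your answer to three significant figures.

V = 4Q/(πD²) = 4·0.156/(π·0.228²) = 3.821 m/s
Re = VD/ν = 3.821·0.228/1.54×10^-6 = 5.66×10^5 → turbulent
ε/D = 0.29/228 = 0.00127
Swamee-Jain: f = 0.02140
h_f = f(L/D)V²/(2g) = 0.02140·(1190/0.228)·3.821²/(2·9.81) = 83.11 m

h_f ≈ 83.1 m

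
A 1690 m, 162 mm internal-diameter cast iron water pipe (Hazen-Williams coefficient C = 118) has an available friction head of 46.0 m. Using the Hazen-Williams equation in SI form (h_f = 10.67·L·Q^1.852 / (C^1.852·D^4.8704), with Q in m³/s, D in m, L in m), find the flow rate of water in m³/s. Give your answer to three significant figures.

Rearranging: Q = [h_f·C^1.852·D^4.8704 / (10.67·L)]^(1/1.852)
Q = [46.0·118^1.852·0.162^4.8704 / (10.67·1690)]^0.540 = 0.03916 m³/s

Q ≈ 0.0392 m³/s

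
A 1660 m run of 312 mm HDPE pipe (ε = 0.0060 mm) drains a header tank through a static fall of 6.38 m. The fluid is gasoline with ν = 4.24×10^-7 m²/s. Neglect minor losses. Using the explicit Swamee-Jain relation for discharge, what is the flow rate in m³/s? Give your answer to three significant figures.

Swamee-Jain (Type II): Q = -0.965·√(gD⁵h_f/L)·ln[ε/(3.7D) + √(3.17ν²L/(gD³h_f))]
√(gD⁵h_f/L) = √(9.81·0.312⁵·6.38/1660) = 0.01056
ε/(3.7D) = 5.20×10^-6; √(3.17ν²L/(gD³h_f)) = 2.23×10^-5
Q = -0.965·0.01056·ln(2.751×10^-5) = 0.1070 m³/s
Check: V = 1.40 m/s, Re = 1.03×10^6, f = 0.01202, h_f = 6.38 m ≈ 6.38 m ✓

Q ≈ 0.107 m³/s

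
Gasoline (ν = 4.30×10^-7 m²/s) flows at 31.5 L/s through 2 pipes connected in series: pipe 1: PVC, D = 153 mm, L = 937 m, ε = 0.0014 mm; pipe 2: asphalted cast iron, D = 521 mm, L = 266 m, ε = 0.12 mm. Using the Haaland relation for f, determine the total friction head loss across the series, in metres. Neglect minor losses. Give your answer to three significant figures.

Pipe 1: V = 1.713 m/s, Re = 6.10×10^5, ε/D = 9.15×10^-6, f = 0.01273, h_1 = f(L/D)V²/2g = 11.66 m
Pipe 2: V = 0.1478 m/s, Re = 1.79×10^5, ε/D = 2.30×10^-4, f = 0.01732, h_2 = f(L/D)V²/2g = 0.009837 m
Series → Q common, losses add: H = Σh = 11.67 m

H ≈ 11.7 m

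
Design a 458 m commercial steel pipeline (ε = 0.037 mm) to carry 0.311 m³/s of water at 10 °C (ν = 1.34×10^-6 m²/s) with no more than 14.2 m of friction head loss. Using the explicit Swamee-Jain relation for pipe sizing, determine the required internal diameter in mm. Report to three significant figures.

Swamee-Jain (Type III): D = 0.66·[ε^1.25·(LQ²/(gh_f))^4.75 + ν·Q^9.4·(L/(gh_f))^5.2]^0.04
LQ²/(gh_f) = 0.3180; L/(gh_f) = 3.288
Term 1 = ε^1.25·(…)^4.75 = 1.25×10^-8; Term 2 = ν·Q^9.4·(…)^5.2 = 1.11×10^-8
D = 0.66·(1.25×10^-8 + 1.11×10^-8)^0.04 = 0.3270 m = 327 mm
Check: V = 3.70 m/s, Re = 9.04×10^5, f = 0.01381, h_f = 13.5 m ≈ 14.2 m ✓

D ≈ 327 mm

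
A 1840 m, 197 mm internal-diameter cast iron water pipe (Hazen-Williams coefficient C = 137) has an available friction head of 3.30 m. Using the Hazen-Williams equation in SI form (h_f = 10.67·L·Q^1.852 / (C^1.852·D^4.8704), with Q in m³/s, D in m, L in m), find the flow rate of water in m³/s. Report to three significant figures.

Rearranging: Q = [h_f·C^1.852·D^4.8704 / (10.67·L)]^(1/1.852)
Q = [3.30·137^1.852·0.197^4.8704 / (10.67·1840)]^0.540 = 0.01751 m³/s

Q ≈ 0.0175 m³/s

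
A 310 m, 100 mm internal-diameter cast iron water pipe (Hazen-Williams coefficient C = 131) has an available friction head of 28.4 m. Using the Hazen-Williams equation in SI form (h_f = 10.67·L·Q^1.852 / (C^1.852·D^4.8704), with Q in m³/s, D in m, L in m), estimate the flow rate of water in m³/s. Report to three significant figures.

Q ≈ 0.0235 m³/s

Rearranging: Q = [h_f·C^1.852·D^4.8704 / (10.67·L)]^(1/1.852)
Q = [28.4·131^1.852·0.100^4.8704 / (10.67·310)]^0.540 = 0.02354 m³/s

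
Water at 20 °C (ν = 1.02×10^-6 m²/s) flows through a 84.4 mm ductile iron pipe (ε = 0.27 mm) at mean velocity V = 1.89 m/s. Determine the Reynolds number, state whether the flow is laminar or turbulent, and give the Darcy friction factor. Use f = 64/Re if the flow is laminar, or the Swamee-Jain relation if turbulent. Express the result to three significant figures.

Re ≈ 1.56×10^5; turbulent; f ≈ 0.0277

Re = VD/ν = 1.890·0.0844/1.02×10^-6 = 1.56×10^5
Re > 4000 → turbulent; ε/D = 0.00320
Swamee-Jain: f = 0.02766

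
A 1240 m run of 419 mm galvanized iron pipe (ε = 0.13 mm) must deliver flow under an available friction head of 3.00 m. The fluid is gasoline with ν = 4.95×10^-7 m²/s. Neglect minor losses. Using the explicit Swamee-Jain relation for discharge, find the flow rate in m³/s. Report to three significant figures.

Swamee-Jain (Type II): Q = -0.965·√(gD⁵h_f/L)·ln[ε/(3.7D) + √(3.17ν²L/(gD³h_f))]
√(gD⁵h_f/L) = √(9.81·0.419⁵·3.00/1240) = 0.01751
ε/(3.7D) = 8.39×10^-5; √(3.17ν²L/(gD³h_f)) = 2.11×10^-5
Q = -0.965·0.01751·ln(1.049×10^-4) = 0.1548 m³/s
Check: V = 1.12 m/s, Re = 9.50×10^5, f = 0.01588, h_f = 3.02 m ≈ 3.00 m ✓

Q ≈ 0.155 m³/s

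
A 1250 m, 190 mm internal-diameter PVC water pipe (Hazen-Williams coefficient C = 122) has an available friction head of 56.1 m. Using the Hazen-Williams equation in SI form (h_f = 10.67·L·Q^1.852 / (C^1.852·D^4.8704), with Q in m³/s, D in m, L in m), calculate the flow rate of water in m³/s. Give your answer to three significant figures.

Q ≈ 0.0807 m³/s

Rearranging: Q = [h_f·C^1.852·D^4.8704 / (10.67·L)]^(1/1.852)
Q = [56.1·122^1.852·0.190^4.8704 / (10.67·1250)]^0.540 = 0.08065 m³/s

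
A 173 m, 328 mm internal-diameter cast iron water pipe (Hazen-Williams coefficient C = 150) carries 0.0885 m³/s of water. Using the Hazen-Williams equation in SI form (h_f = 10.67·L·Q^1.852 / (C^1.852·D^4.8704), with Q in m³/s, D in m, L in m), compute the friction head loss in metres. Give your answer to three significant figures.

h_f = 10.67·173·0.0885^1.852 / (150^1.852·0.328^4.8704) = 0.4403 m

h_f ≈ 0.440 m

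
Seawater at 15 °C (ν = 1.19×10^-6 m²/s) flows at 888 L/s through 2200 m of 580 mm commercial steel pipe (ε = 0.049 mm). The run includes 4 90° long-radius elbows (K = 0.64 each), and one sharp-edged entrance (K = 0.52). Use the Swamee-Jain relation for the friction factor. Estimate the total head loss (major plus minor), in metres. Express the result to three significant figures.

H_L ≈ 29.6 m

V = 4Q/(πD²) = 3.361 m/s; V²/2g = 0.5758 m
Re = 1.64×10^6, ε/D = 8.45×10^-5 → f = 0.01276 (Swamee-Jain)
Major: h_f = f(L/D)·V²/2g = 0.01276·3793·0.5758 = 27.87 m
Minor: ΣK = 3.08; h_m = ΣK·V²/2g = 1.773 m
Total H_L = 27.87 + 1.773 = 29.64 m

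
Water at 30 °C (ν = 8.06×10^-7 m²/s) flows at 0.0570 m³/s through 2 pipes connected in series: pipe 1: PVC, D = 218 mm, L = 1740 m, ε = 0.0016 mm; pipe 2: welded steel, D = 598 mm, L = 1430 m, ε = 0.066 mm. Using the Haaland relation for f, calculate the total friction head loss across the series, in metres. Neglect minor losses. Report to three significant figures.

H ≈ 13.0 m

Pipe 1: V = 1.527 m/s, Re = 4.13×10^5, ε/D = 7.34×10^-6, f = 0.01359, h_1 = f(L/D)V²/2g = 12.90 m
Pipe 2: V = 0.2029 m/s, Re = 1.51×10^5, ε/D = 1.10×10^-4, f = 0.01703, h_2 = f(L/D)V²/2g = 0.08549 m
Series → Q common, losses add: H = Σh = 12.98 m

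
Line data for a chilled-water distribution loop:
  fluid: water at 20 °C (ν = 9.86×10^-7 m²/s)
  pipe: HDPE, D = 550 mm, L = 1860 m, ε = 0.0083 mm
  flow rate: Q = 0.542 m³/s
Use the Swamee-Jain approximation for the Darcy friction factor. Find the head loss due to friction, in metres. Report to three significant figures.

h_f ≈ 10.4 m

V = 4Q/(πD²) = 4·0.542/(π·0.550²) = 2.281 m/s
Re = VD/ν = 2.281·0.550/9.86×10^-7 = 1.27×10^6 → turbulent
ε/D = 0.0083/550 = 1.51×10^-5
Swamee-Jain: f = 0.01157
h_f = f(L/D)V²/(2g) = 0.01157·(1860/0.550)·2.281²/(2·9.81) = 10.38 m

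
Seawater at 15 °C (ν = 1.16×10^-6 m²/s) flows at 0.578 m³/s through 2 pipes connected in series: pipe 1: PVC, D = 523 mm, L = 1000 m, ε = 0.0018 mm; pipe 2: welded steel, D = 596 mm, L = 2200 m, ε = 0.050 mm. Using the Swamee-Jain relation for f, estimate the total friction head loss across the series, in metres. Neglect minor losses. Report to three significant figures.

Pipe 1: V = 2.691 m/s, Re = 1.21×10^6, ε/D = 3.44×10^-6, f = 0.01134, h_1 = f(L/D)V²/2g = 7.997 m
Pipe 2: V = 2.072 m/s, Re = 1.06×10^6, ε/D = 8.39×10^-5, f = 0.01319, h_2 = f(L/D)V²/2g = 10.65 m
Series → Q common, losses add: H = Σh = 18.65 m

H ≈ 18.6 m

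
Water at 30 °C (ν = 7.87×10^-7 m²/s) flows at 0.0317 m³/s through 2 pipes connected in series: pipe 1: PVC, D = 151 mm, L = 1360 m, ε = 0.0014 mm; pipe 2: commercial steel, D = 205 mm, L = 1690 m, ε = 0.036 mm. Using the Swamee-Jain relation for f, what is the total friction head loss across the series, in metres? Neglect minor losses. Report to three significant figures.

Pipe 1: V = 1.770 m/s, Re = 3.40×10^5, ε/D = 9.27×10^-6, f = 0.01416, h_1 = f(L/D)V²/2g = 20.37 m
Pipe 2: V = 0.9604 m/s, Re = 2.50×10^5, ε/D = 1.76×10^-4, f = 0.01647, h_2 = f(L/D)V²/2g = 6.383 m
Series → Q common, losses add: H = Σh = 26.76 m

H ≈ 26.8 m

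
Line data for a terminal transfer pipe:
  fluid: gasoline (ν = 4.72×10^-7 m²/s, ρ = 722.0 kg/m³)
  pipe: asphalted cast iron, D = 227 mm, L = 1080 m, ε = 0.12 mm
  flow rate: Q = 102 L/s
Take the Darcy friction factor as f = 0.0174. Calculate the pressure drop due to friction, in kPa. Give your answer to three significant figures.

V = 4Q/(πD²) = 4·0.102/(π·0.227²) = 2.520 m/s
h_f = f(L/D)V²/(2g) = 0.01740·(1080/0.227)·2.520²/(2·9.81) = 26.80 m
Δp = ρg·h_f = 722.0·9.81·26.80 = 189.8 kPa

Δp ≈ 190 kPa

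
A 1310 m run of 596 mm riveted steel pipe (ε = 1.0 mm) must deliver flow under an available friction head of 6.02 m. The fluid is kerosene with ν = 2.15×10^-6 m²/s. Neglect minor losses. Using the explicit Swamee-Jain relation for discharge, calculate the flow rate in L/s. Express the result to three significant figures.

Q ≈ 428 L/s

Swamee-Jain (Type II): Q = -0.965·√(gD⁵h_f/L)·ln[ε/(3.7D) + √(3.17ν²L/(gD³h_f))]
√(gD⁵h_f/L) = √(9.81·0.596⁵·6.02/1310) = 0.05823
ε/(3.7D) = 4.53×10^-4; √(3.17ν²L/(gD³h_f)) = 3.92×10^-5
Q = -0.965·0.05823·ln(4.927×10^-4) = 0.4279 m³/s
Check: V = 1.53 m/s, Re = 4.25×10^5, f = 0.02298, h_f = 6.06 m ≈ 6.02 m ✓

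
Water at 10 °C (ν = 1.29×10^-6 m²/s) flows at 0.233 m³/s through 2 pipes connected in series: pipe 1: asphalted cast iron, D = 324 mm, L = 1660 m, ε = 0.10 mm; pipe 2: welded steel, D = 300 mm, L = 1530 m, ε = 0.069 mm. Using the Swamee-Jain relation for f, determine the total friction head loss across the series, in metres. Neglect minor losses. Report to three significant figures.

Pipe 1: V = 2.826 m/s, Re = 7.10×10^5, ε/D = 3.09×10^-4, f = 0.01610, h_1 = f(L/D)V²/2g = 33.57 m
Pipe 2: V = 3.296 m/s, Re = 7.67×10^5, ε/D = 2.30×10^-4, f = 0.01532, h_2 = f(L/D)V²/2g = 43.26 m
Series → Q common, losses add: H = Σh = 76.83 m

H ≈ 76.8 m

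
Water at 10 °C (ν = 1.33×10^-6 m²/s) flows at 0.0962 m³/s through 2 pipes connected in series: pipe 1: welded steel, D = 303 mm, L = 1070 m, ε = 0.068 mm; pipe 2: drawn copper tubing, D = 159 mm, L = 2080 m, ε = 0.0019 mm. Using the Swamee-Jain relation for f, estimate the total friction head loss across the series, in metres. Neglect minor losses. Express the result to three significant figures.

H ≈ 208 m

Pipe 1: V = 1.334 m/s, Re = 3.04×10^5, ε/D = 2.24×10^-4, f = 0.01648, h_1 = f(L/D)V²/2g = 5.280 m
Pipe 2: V = 4.845 m/s, Re = 5.79×10^5, ε/D = 1.19×10^-5, f = 0.01296, h_2 = f(L/D)V²/2g = 202.9 m
Series → Q common, losses add: H = Σh = 208.2 m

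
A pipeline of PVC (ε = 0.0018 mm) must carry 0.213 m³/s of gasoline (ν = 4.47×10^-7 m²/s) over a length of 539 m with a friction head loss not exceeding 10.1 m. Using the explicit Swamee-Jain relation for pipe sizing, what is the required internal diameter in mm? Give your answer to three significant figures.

D ≈ 293 mm

Swamee-Jain (Type III): D = 0.66·[ε^1.25·(LQ²/(gh_f))^4.75 + ν·Q^9.4·(L/(gh_f))^5.2]^0.04
LQ²/(gh_f) = 0.2468; L/(gh_f) = 5.440
Term 1 = ε^1.25·(…)^4.75 = 8.57×10^-11; Term 2 = ν·Q^9.4·(…)^5.2 = 1.45×10^-9
D = 0.66·(8.57×10^-11 + 1.45×10^-9)^0.04 = 0.2931 m = 293 mm
Check: V = 3.16 m/s, Re = 2.07×10^6, f = 0.01055, h_f = 9.85 m ≈ 10.1 m ✓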